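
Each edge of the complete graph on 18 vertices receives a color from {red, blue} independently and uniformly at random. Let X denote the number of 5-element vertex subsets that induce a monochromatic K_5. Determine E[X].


Let X = Σ_S X_S over the C(18, 5) = 8568 subsets S of size 5, where X_S = 1 if the K_5 on S is monochromatic.
For a fixed S, the K_5 on S has C(5, 2) = 10 edges. P[all 10 edges red] = (1/2)^10, and likewise for blue, so P[monochromatic] = 2·(1/2)^10 = 2^{1 − 10} = 1/512.
By linearity: E[X] = C(18, 5) · 2^{1 − 10} = 8568 · 1/512 = 1071/64.
Numerically: E[X] ≈ 16.73438.

E[X] = C(18,5)·2^(1−C(5,2)) = 1071/64 ≈ 16.73438.


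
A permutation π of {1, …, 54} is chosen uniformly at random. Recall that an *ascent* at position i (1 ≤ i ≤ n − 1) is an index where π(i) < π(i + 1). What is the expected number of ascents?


Write X = Σ X_I over i = 1, …, 53, with X_I the indicator of one ascent.
There are 53 indicators.
For each fixed i, the pair (π(i), π(i+1)) is a uniformly random ordered pair of distinct values from {1, …, 54}; by symmetry P[π(i) < π(i+1)] = 1/2.
By linearity: E[X] = 53 · (1/2) = (54 − 1) · (1/2) = 53/2 ≈ 26.500000.

E[X] = 53/2 = 26.500000.


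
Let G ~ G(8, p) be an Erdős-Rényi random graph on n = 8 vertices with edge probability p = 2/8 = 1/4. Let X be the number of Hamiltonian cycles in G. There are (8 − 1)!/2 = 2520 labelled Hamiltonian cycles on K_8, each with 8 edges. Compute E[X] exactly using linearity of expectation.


K_8 has (8 − 1)!/2 = 2520 labelled Hamiltonian cycles.
For each such Hamiltonian cycle H, let X_H = 1 if all 8 edges of H are present in G. Then P[X_H = 1] = p^{8} = (1/4)^{8} = 1/65536.
By linearity: E[X] = Σ_H E[X_H] = 2520 · p^{8} = 2520 · 1/65536 = 315/8192.
Numerically: E[X] ≈ 0.0384521.

E[X] = 2520 · (1/4)^{8} = 315/8192 ≈ 0.0384521.


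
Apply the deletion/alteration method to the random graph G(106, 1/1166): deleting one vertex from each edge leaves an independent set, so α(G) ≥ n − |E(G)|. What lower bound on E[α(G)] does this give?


E[|E(G)|] = C(106, 2)·p = 5565 · (1/1166) = 105/22.
E[α(G)] ≥ n − E[|E(G)|] = 106 − 105/22 = 2227/22.
Numerically: ≈ 101.2273.
(This is only a lower bound; the true E[α(G)] may be larger.)

E[α(G)] ≥ 2227/22 ≈ 101.2273.


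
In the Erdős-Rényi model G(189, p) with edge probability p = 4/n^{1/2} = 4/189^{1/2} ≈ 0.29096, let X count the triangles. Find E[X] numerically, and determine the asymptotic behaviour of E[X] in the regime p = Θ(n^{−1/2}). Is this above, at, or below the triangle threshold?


Number of potential triangles: C(189, 3) = 1107414.
Each occurs with probability p³ ≈ (0.29096)³ ≈ 2.4631296e-02.
By linearity: E[X] = C(189, 3)·p³ ≈ 1107414 · 2.4631296e-02 ≈ 27277.04231.
Since α = 1/2 < 1, p = c/n^{1/2} ≫ 1/n is above the triangle threshold p ~ 1/n. Asymptotically E[X] ~ (c³/6)·n^{3(1−α)} = (4³/6)·n^{1.5} → ∞; triangles are abundant w.h.p.

E[X] ≈ 27277.04231; in regime p = Θ(1/n^{1/2}) E[X] diverges (above the triangle threshold p ~ 1/n).


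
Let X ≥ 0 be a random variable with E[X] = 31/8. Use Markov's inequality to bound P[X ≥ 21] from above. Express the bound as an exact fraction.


μ = E[X] = 31/8, a = 21.
Markov: P[X ≥ 21] ≤ μ/a = (31/8)/21 = 31/168.
Numerically: ≈ 0.18452.
(Since a = 21 > μ = 3.87500, the bound 31/168 is < 1 and informative.)

P[X ≥ 21] ≤ 31/168 ≈ 0.18452.


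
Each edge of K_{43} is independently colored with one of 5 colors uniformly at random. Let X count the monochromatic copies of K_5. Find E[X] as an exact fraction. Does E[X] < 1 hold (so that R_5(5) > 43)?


E[X] = C(43, 5) · 5^{1 − 10} = 962598 · 5^{−9} = 962598/1953125.
As a reduced fraction: E[X] = 962598/1953125 ≈ 0.4928502.
Is E[X] < 1? YES.
Since E[X] < 1, there exists a 5-coloring of K_{43} with no monochromatic K_5; hence R_5(5) > 43.

E[X] = 962598/1953125 ≈ 0.4928502; E[X] < 1, so R_5(5) > 43.


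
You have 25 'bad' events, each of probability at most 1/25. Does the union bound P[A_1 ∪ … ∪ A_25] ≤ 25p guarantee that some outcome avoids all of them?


Union bound: P[∪_{i=1}^{25} A_i] ≤ Σ_i P[A_i] ≤ 25·p = 25·(1/25) = 1.
Numerically: 1 ≈ 1.000.
Is 1 < 1? NO.
Since the bound 1 is ≥ 1, the union bound is uninformative here; it does NOT by itself certify existence.

25·p = 1 ≈ 1.000; existence NOT certified by the union bound.


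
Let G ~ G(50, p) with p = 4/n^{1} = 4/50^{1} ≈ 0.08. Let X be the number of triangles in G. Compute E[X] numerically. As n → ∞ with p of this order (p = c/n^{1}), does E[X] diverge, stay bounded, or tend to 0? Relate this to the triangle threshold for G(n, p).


Number of potential triangles: C(50, 3) = 19600.
Each occurs with probability p³ ≈ (0.08)³ ≈ 5.12000e-04.
By linearity: E[X] = C(50, 3)·p³ ≈ 19600 · 5.12000e-04 ≈ 10.035.
Here α = 1, so p = 4/n is exactly at the triangle threshold p ~ 1/n. Asymptotically E[X] → c³/6 = 4³/6 = 32/3 ≈ 10.667, a bounded constant. In this regime the triangle count is asymptotically Poisson(c³/6).

E[X] ≈ 10.035; in regime p = Θ(1/n^{1}) E[X] stays bounded (at the triangle threshold p ~ 1/n).


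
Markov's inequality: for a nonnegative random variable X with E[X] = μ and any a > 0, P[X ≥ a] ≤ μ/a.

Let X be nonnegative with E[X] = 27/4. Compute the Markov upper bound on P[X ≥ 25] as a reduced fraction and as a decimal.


μ = E[X] = 27/4, a = 25.
Markov: P[X ≥ 25] ≤ μ/a = (27/4)/25 = 27/100.
Numerically: ≈ 0.270.
(Since a = 25 > μ = 6.750, the bound 27/100 is < 1 and informative.)

P[X ≥ 25] ≤ 27/100 ≈ 0.270.


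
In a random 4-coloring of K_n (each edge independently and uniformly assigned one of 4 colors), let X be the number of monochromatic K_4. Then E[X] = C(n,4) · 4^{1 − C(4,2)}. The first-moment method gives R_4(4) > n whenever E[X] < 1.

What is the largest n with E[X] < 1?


We need C(n, 4) · 4^{1 − 6} < 1, i.e. C(n, 4) < 4^{6 − 1} = 1024.
Check values of n near the boundary:
  n = 13: C(13, 4) = 715; 715 < 1024? YES
  n = 14: C(14, 4) = 1001; 1001 < 1024? YES
  n = 15: C(15, 4) = 1365; 1365 < 1024? NO
  n = 16: C(16, 4) = 1820; 1820 < 1024? NO
The largest n with C(n, 4) < 1024 is n = 14 (where E[X] = 1001/1024 ≈ 0.977539). Hence R_4(4) > 14, i.e. R_4(4) ≥ 15.

Largest n = 14; hence R_4(4) > 14.


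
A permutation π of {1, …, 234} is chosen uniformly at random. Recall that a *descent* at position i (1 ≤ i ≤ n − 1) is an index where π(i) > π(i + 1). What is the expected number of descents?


Write X = Σ X_I over i = 1, …, 233, with X_I the indicator of one descent.
There are 233 indicators.
For each fixed i, the pair (π(i), π(i+1)) is a uniformly random ordered pair of distinct values from {1, …, 234}; by symmetry P[π(i) > π(i+1)] = 1/2.
By linearity: E[X] = 233 · (1/2) = (234 − 1) · (1/2) = 233/2 ≈ 116.500.

E[X] = 233/2 = 116.500.


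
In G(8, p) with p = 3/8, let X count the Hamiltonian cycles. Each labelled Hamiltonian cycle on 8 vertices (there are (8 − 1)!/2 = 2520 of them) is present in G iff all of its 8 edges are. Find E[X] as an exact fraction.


K_8 has (8 − 1)!/2 = 2520 labelled Hamiltonian cycles.
For each such Hamiltonian cycle H, let X_H = 1 if all 8 edges of H are present in G. Then P[X_H = 1] = p^{8} = (3/8)^{8} = 6561/16777216.
By linearity: E[X] = Σ_H E[X_H] = 2520 · p^{8} = 2520 · 6561/16777216 = 2066715/2097152.
Numerically: E[X] ≈ 0.985487.

E[X] = 2520 · (3/8)^{8} = 2066715/2097152 ≈ 0.985487.


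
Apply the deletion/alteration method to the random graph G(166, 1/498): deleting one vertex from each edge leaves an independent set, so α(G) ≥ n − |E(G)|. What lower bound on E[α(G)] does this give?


E[|E(G)|] = C(166, 2)·p = 13695 · (1/498) = 55/2.
E[α(G)] ≥ n − E[|E(G)|] = 166 − 55/2 = 277/2.
Numerically: ≈ 138.500000.
(This is only a lower bound; the true E[α(G)] may be larger.)

E[α(G)] ≥ 277/2 ≈ 138.500000.


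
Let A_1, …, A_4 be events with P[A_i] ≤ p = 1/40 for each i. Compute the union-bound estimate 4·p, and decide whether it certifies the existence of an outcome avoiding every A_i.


Union bound: P[∪_{i=1}^{4} A_i] ≤ Σ_i P[A_i] ≤ 4·p = 4·(1/40) = 1/10.
Numerically: 1/10 ≈ 0.1000000.
Is 1/10 < 1? YES.
Since P[∪ A_i] ≤ 1/10 < 1, the complement has P[∩ A_i^c] ≥ 1 − 1/10 = 9/10 > 0, so some outcome avoids every A_i.

4·p = 1/10 ≈ 0.1000000; existence CERTIFIED by the union bound.


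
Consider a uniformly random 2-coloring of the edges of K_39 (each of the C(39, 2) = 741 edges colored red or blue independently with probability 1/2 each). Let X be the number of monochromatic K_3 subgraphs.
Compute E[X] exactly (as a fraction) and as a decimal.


Let X = Σ_S X_S over the C(39, 3) = 9139 subsets S of size 3, where X_S = 1 if the K_3 on S is monochromatic.
For a fixed S, the K_3 on S has C(3, 2) = 3 edges. P[all 3 edges red] = (1/2)^3, and likewise for blue, so P[monochromatic] = 2·(1/2)^3 = 2^{1 − 3} = 1/4.
Summing: E[X] = C(39, 3) · 2^{1 − 3} = 9139 · 1/4 = 9139/4.
Numerically: E[X] ≈ 2284.75000.

E[X] = C(39,3)·2^(1−C(3,2)) = 9139/4 ≈ 2284.75000.


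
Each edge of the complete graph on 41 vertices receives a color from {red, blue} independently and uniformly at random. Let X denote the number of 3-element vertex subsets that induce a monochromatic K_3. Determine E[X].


Let X = Σ_S X_S over the C(41, 3) = 10660 subsets S of size 3, where X_S = 1 if the K_3 on S is monochromatic.
For a fixed S, the K_3 on S has C(3, 2) = 3 edges. P[all 3 edges red] = (1/2)^3, and likewise for blue, so P[monochromatic] = 2·(1/2)^3 = 2^{1 − 3} = 1/4.
By linearity: E[X] = C(41, 3) · 2^{1 − 3} = 10660 · 1/4 = 2665.
Numerically: E[X] ≈ 2665.0000.

E[X] = C(41,3)·2^(1−C(3,2)) = 2665 ≈ 2665.0000.


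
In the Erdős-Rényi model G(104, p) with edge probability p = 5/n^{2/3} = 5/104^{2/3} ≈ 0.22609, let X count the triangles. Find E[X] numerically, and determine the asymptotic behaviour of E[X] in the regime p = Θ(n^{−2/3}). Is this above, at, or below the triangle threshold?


Number of potential triangles: C(104, 3) = 182104.
Each occurs with probability p³ ≈ (0.22609)³ ≈ 1.15569527e-02.
By linearity: E[X] = C(104, 3)·p³ ≈ 182104 · 1.15569527e-02 ≈ 2104.567308.
Since α = 2/3 < 1, p = c/n^{2/3} ≫ 1/n is above the triangle threshold p ~ 1/n. Asymptotically E[X] ~ (c³/6)·n^{3(1−α)} = (5³/6)·n^{1} → ∞; triangles are abundant w.h.p.

E[X] ≈ 2104.567308; in regime p = Θ(1/n^{2/3}) E[X] diverges (above the triangle threshold p ~ 1/n).


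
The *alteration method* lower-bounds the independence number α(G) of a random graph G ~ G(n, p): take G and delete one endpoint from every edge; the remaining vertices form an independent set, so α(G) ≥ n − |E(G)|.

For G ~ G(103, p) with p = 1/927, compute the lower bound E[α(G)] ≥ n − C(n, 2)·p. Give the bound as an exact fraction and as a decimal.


E[|E(G)|] = C(103, 2)·p = 5253 · (1/927) = 17/3.
E[α(G)] ≥ n − E[|E(G)|] = 103 − 17/3 = 292/3.
Numerically: ≈ 97.333.
(This is only a lower bound; the true E[α(G)] may be larger.)

E[α(G)] ≥ 292/3 ≈ 97.333.


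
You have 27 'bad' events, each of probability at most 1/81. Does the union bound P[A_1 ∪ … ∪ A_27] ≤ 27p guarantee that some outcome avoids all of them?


Union bound: P[∪_{i=1}^{27} A_i] ≤ Σ_i P[A_i] ≤ 27·p = 27·(1/81) = 1/3.
Numerically: 1/3 ≈ 0.333.
Is 1/3 < 1? YES.
Since P[∪ A_i] ≤ 1/3 < 1, the complement has P[∩ A_i^c] ≥ 1 − 1/3 = 2/3 > 0, so some outcome avoids every A_i.

27·p = 1/3 ≈ 0.333; existence CERTIFIED by the union bound.


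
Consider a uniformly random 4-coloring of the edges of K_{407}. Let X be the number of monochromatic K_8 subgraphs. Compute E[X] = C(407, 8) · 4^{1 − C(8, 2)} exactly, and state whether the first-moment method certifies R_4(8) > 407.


E[X] = C(407, 8) · 4^{1 − 28} = 17424959239309050 · 4^{−27} = 17424959239309050/18014398509481984.
As a reduced fraction: E[X] = 8712479619654525/9007199254740992 ≈ 0.9673.
Is E[X] < 1? YES.
Since E[X] < 1, there exists a 4-coloring of K_{407} with no monochromatic K_8; hence R_4(8) > 407.

E[X] = 8712479619654525/9007199254740992 ≈ 0.9673; E[X] < 1, so R_4(8) > 407.


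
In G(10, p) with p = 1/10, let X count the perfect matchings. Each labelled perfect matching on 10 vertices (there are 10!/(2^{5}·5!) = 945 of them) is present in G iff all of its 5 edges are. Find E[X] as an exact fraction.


K_10 has 10!/(2^{5}·5!) = 945 labelled perfect matchings.
For each such perfect matching H, let X_H = 1 if all 5 edges of H are present in G. Then P[X_H = 1] = p^{5} = (1/10)^{5} = 1/100000.
By linearity: E[X] = Σ_H E[X_H] = 945 · p^{5} = 945 · 1/100000 = 189/20000.
Numerically: E[X] ≈ 0.00945.

E[X] = 945 · (1/10)^{5} = 189/20000 ≈ 0.00945.


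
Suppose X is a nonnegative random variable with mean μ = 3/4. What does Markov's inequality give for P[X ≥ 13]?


μ = E[X] = 3/4, a = 13.
Markov: P[X ≥ 13] ≤ μ/a = (3/4)/13 = 3/52.
Numerically: ≈ 0.058.
(Since a = 13 > μ = 0.750, the bound 3/52 is < 1 and informative.)

P[X ≥ 13] ≤ 3/52 ≈ 0.058.


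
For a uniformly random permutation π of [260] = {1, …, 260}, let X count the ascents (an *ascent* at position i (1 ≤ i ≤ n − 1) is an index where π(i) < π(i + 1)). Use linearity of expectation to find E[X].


Write X = Σ X_I over i = 1, …, 259, with X_I the indicator of one ascent.
There are 259 indicators.
For each fixed i, the pair (π(i), π(i+1)) is a uniformly random ordered pair of distinct values from {1, …, 260}; by symmetry P[π(i) < π(i+1)] = 1/2.
By linearity: E[X] = 259 · (1/2) = (260 − 1) · (1/2) = 259/2 ≈ 129.500.

E[X] = 259/2 = 129.500.


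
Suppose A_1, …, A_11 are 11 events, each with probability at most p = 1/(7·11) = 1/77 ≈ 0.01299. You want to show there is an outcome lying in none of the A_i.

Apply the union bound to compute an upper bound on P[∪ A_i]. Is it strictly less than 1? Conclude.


Union bound: P[∪_{i=1}^{11} A_i] ≤ Σ_i P[A_i] ≤ 11·p = 11·(1/77) = 1/7.
Numerically: 1/7 ≈ 0.14286.
Is 1/7 < 1? YES.
Since P[∪ A_i] ≤ 1/7 < 1, the complement has P[∩ A_i^c] ≥ 1 − 1/7 = 6/7 > 0, so some outcome avoids every A_i.

11·p = 1/7 ≈ 0.14286; existence CERTIFIED by the union bound.


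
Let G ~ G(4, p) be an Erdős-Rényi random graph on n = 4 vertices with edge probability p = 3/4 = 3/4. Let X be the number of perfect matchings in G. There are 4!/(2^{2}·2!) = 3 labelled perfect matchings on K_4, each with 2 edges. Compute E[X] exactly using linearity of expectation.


K_4 has 4!/(2^{2}·2!) = 3 labelled perfect matchings.
For each such perfect matching H, let X_H = 1 if all 2 edges of H are present in G. Then P[X_H = 1] = p^{2} = (3/4)^{2} = 9/16.
By linearity of expectation: E[X] = Σ_H E[X_H] = 3 · p^{2} = 3 · 9/16 = 27/16.
Numerically: E[X] ≈ 1.69.

E[X] = 3 · (3/4)^{2} = 27/16 ≈ 1.69.


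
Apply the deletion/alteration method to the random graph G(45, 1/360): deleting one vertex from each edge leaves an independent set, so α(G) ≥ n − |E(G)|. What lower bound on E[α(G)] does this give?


E[|E(G)|] = C(45, 2)·p = 990 · (1/360) = 11/4.
E[α(G)] ≥ n − E[|E(G)|] = 45 − 11/4 = 169/4.
Numerically: ≈ 42.250000.
(This is only a lower bound; the true E[α(G)] may be larger.)

E[α(G)] ≥ 169/4 ≈ 42.250000.


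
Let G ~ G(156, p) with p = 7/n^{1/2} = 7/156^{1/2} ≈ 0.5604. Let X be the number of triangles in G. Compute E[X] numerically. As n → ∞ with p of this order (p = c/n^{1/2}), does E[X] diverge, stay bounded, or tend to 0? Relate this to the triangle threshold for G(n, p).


Number of potential triangles: C(156, 3) = 620620.
Each occurs with probability p³ ≈ (0.5604)³ ≈ 1.760383e-01.
By linearity: E[X] = C(156, 3)·p³ ≈ 620620 · 1.760383e-01 ≈ 109252.9040.
Since α = 1/2 < 1, p = c/n^{1/2} ≫ 1/n is above the triangle threshold p ~ 1/n. Asymptotically E[X] ~ (c³/6)·n^{3(1−α)} = (7³/6)·n^{1.5} → ∞; triangles are abundant w.h.p.

E[X] ≈ 109252.9040; in regime p = Θ(1/n^{1/2}) E[X] diverges (above the triangle threshold p ~ 1/n).


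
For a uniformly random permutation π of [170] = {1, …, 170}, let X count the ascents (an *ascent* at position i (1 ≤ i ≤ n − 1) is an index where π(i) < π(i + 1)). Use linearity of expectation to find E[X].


Write X = Σ X_I over i = 1, …, 169, with X_I the indicator of one ascent.
There are 169 indicators.
For each fixed i, the pair (π(i), π(i+1)) is a uniformly random ordered pair of distinct values from {1, …, 170}; by symmetry P[π(i) < π(i+1)] = 1/2.
By linearity: E[X] = 169 · (1/2) = (170 − 1) · (1/2) = 169/2 ≈ 84.500.

E[X] = 169/2 = 84.500.


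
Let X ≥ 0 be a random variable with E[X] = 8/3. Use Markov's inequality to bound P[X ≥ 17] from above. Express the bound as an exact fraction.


μ = E[X] = 8/3, a = 17.
Markov: P[X ≥ 17] ≤ μ/a = (8/3)/17 = 8/51.
Numerically: ≈ 0.15686.
(Since a = 17 > μ = 2.66667, the bound 8/51 is < 1 and informative.)

P[X ≥ 17] ≤ 8/51 ≈ 0.15686.


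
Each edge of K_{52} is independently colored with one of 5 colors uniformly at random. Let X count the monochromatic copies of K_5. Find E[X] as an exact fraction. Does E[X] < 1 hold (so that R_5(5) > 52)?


E[X] = C(52, 5) · 5^{1 − 10} = 2598960 · 5^{−9} = 2598960/1953125.
As a reduced fraction: E[X] = 519792/390625 ≈ 1.330668.
Is E[X] < 1? NO.
Since E[X] ≥ 1, the first-moment bound is inconclusive at n = 52; it does NOT by itself certify R_5(5) > 52.

E[X] = 519792/390625 ≈ 1.330668; E[X] ≥ 1; first-moment method inconclusive here.


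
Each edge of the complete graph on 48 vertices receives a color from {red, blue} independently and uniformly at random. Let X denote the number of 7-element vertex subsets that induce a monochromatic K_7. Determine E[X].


Let X = Σ_S X_S over the C(48, 7) = 73629072 subsets S of size 7, where X_S = 1 if the K_7 on S is monochromatic.
For a fixed S, the K_7 on S has C(7, 2) = 21 edges. P[all 21 edges red] = (1/2)^21, and likewise for blue, so P[monochromatic] = 2·(1/2)^21 = 2^{1 − 21} = 1/1048576.
By linearity of expectation: E[X] = C(48, 7) · 2^{1 − 21} = 73629072 · 1/1048576 = 4601817/65536.
Numerically: E[X] ≈ 70.218155.

E[X] = C(48,7)·2^(1−C(7,2)) = 4601817/65536 ≈ 70.218155.


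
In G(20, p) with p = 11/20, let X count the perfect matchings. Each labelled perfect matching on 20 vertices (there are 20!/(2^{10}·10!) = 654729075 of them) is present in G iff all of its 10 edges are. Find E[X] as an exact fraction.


K_20 has 20!/(2^{10}·10!) = 654729075 labelled perfect matchings.
For each such perfect matching H, let X_H = 1 if all 10 edges of H are present in G. Then P[X_H = 1] = p^{10} = (11/20)^{10} = 25937424601/10240000000000.
Summing the indicators: E[X] = Σ_H E[X_H] = 654729075 · p^{10} = 654729075 · 25937424601/10240000000000 = 679279440675798963/409600000000.
Numerically: E[X] ≈ 1.66e+06.

E[X] = 654729075 · (11/20)^{10} = 679279440675798963/409600000000 ≈ 1.66e+06.


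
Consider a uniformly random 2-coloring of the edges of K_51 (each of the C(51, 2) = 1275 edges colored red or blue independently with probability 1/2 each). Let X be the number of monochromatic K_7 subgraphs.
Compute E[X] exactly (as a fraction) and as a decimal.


Let X = Σ_S X_S over the C(51, 7) = 115775100 subsets S of size 7, where X_S = 1 if the K_7 on S is monochromatic.
For a fixed S, the K_7 on S has C(7, 2) = 21 edges. P[all 21 edges red] = (1/2)^21, and likewise for blue, so P[monochromatic] = 2·(1/2)^21 = 2^{1 − 21} = 1/1048576.
By linearity: E[X] = C(51, 7) · 2^{1 − 21} = 115775100 · 1/1048576 = 28943775/262144.
Numerically: E[X] ≈ 110.4117.

E[X] = C(51,7)·2^(1−C(7,2)) = 28943775/262144 ≈ 110.4117.


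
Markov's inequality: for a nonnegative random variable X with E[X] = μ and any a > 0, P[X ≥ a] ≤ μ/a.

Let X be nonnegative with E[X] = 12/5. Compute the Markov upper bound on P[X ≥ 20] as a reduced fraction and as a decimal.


μ = E[X] = 12/5, a = 20.
Markov: P[X ≥ 20] ≤ μ/a = (12/5)/20 = 3/25.
Numerically: ≈ 0.120.
(Since a = 20 > μ = 2.400, the bound 3/25 is < 1 and informative.)

P[X ≥ 20] ≤ 3/25 ≈ 0.120.


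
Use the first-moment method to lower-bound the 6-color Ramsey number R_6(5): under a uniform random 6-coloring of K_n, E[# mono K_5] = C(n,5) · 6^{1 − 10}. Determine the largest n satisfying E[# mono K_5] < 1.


We need C(n, 5) · 6^{1 − 10} < 1, i.e. C(n, 5) < 6^{10 − 1} = 10077696.
Check values of n near the boundary:
  n = 66: C(66, 5) = 8936928; 8936928 < 10077696? YES
  n = 67: C(67, 5) = 9657648; 9657648 < 10077696? YES
  n = 68: C(68, 5) = 10424128; 10424128 < 10077696? NO
  n = 69: C(69, 5) = 11238513; 11238513 < 10077696? NO
  n = 70: C(70, 5) = 12103014; 12103014 < 10077696? NO
The largest n with C(n, 5) < 10077696 is n = 67 (where E[X] = 67067/69984 ≈ 0.958). Hence R_6(5) > 67, i.e. R_6(5) ≥ 68.

Largest n = 67; hence R_6(5) > 67.


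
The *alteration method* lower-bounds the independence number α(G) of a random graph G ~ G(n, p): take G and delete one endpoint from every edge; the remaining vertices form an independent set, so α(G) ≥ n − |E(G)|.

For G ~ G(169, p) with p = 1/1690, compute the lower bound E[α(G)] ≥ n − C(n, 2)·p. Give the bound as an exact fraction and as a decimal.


E[|E(G)|] = C(169, 2)·p = 14196 · (1/1690) = 42/5.
E[α(G)] ≥ n − E[|E(G)|] = 169 − 42/5 = 803/5.
Numerically: ≈ 160.6000.
(This is only a lower bound; the true E[α(G)] may be larger.)

E[α(G)] ≥ 803/5 ≈ 160.6000.


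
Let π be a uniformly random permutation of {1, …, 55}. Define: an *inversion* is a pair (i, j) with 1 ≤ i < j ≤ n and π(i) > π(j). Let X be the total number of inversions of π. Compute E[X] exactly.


Write X = Σ X_I over the C(55, 2) = 1485 pairs i < j, with X_I the indicator of one inversion.
There are 1485 indicators.
For each fixed pair i < j, the values π(i) and π(j) are two distinct elements of {1, …, 55} in uniformly random order; by symmetry P[π(i) > π(j)] = 1/2.
By linearity: E[X] = 1485 · (1/2) = C(55, 2) · (1/2) = 1485/2 = 1485/2 ≈ 742.50000.

E[X] = 1485/2 = 742.50000.


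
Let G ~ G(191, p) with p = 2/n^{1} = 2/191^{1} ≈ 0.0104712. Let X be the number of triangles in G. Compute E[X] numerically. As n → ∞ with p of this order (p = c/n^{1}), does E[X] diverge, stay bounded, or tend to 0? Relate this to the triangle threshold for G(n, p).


Number of potential triangles: C(191, 3) = 1143135.
Each occurs with probability p³ ≈ (0.0104712)³ ≈ 1.14812688e-06.
By linearity: E[X] = C(191, 3)·p³ ≈ 1143135 · 1.14812688e-06 ≈ 1.312464.
Here α = 1, so p = 2/n is exactly at the triangle threshold p ~ 1/n. Asymptotically E[X] → c³/6 = 2³/6 = 4/3 ≈ 1.333333, a bounded constant. In this regime the triangle count is asymptotically Poisson(c³/6).

E[X] ≈ 1.312464; in regime p = Θ(1/n^{1}) E[X] stays bounded (at the triangle threshold p ~ 1/n).


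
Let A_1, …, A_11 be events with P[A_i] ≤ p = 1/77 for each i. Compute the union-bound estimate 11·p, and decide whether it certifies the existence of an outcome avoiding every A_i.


Union bound: P[∪_{i=1}^{11} A_i] ≤ Σ_i P[A_i] ≤ 11·p = 11·(1/77) = 1/7.
Numerically: 1/7 ≈ 0.143.
Is 1/7 < 1? YES.
Since P[∪ A_i] ≤ 1/7 < 1, the complement has P[∩ A_i^c] ≥ 1 − 1/7 = 6/7 > 0, so some outcome avoids every A_i.

11·p = 1/7 ≈ 0.143; existence CERTIFIED by the union bound.


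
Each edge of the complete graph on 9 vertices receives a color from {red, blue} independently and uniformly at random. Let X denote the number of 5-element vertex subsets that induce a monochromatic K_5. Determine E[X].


Let X = Σ_S X_S over the C(9, 5) = 126 subsets S of size 5, where X_S = 1 if the K_5 on S is monochromatic.
For a fixed S, the K_5 on S has C(5, 2) = 10 edges. P[all 10 edges red] = (1/2)^10, and likewise for blue, so P[monochromatic] = 2·(1/2)^10 = 2^{1 − 10} = 1/512.
By linearity of expectation: E[X] = C(9, 5) · 2^{1 − 10} = 126 · 1/512 = 63/256.
Numerically: E[X] ≈ 0.246094.

E[X] = C(9,5)·2^(1−C(5,2)) = 63/256 ≈ 0.246094.


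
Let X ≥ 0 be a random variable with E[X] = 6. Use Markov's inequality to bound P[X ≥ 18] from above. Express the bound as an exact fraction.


μ = E[X] = 6, a = 18.
Markov: P[X ≥ 18] ≤ μ/a = (6)/18 = 1/3.
Numerically: ≈ 0.3333.
(Since a = 18 > μ = 6.0000, the bound 1/3 is < 1 and informative.)

P[X ≥ 18] ≤ 1/3 ≈ 0.3333.


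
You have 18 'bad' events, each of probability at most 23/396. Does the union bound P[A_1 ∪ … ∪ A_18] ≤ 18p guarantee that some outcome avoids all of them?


Union bound: P[∪_{i=1}^{18} A_i] ≤ Σ_i P[A_i] ≤ 18·p = 18·(23/396) = 23/22.
Numerically: 23/22 ≈ 1.045455.
Is 23/22 < 1? NO.
Since the bound 23/22 is ≥ 1, the union bound is uninformative here; it does NOT by itself certify existence.

18·p = 23/22 ≈ 1.045455; existence NOT certified by the union bound.


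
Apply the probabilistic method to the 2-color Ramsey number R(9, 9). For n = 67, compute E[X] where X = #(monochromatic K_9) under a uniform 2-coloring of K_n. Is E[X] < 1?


E[X] = C(67, 9) · 2^{1 − 36} = 42757703560 · 2^{−35} = 42757703560/34359738368.
As a reduced fraction: E[X] = 5344712945/4294967296 ≈ 1.244413.
Is E[X] < 1? NO.
Since E[X] ≥ 1, the first-moment bound is inconclusive at n = 67; it does NOT by itself certify R(9, 9) > 67.

E[X] = 5344712945/4294967296 ≈ 1.244413; E[X] ≥ 1; first-moment method inconclusive here.


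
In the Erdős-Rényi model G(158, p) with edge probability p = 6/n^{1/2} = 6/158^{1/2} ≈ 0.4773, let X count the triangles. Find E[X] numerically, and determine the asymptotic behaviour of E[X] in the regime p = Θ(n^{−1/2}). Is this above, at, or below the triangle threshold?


Number of potential triangles: C(158, 3) = 644956.
Each occurs with probability p³ ≈ (0.4773)³ ≈ 1.087597e-01.
By linearity: E[X] = C(158, 3)·p³ ≈ 644956 · 1.087597e-01 ≈ 70145.2404.
Since α = 1/2 < 1, p = c/n^{1/2} ≫ 1/n is above the triangle threshold p ~ 1/n. Asymptotically E[X] ~ (c³/6)·n^{3(1−α)} = (6³/6)·n^{1.5} → ∞; triangles are abundant w.h.p.

E[X] ≈ 70145.2404; in regime p = Θ(1/n^{1/2}) E[X] diverges (above the triangle threshold p ~ 1/n).


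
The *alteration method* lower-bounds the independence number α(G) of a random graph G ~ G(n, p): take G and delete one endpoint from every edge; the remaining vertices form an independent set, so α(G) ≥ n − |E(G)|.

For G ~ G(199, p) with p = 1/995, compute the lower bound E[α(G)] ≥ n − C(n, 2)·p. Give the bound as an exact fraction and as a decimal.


E[|E(G)|] = C(199, 2)·p = 19701 · (1/995) = 99/5.
E[α(G)] ≥ n − E[|E(G)|] = 199 − 99/5 = 896/5.
Numerically: ≈ 179.2000.
(This is only a lower bound; the true E[α(G)] may be larger.)

E[α(G)] ≥ 896/5 ≈ 179.2000.


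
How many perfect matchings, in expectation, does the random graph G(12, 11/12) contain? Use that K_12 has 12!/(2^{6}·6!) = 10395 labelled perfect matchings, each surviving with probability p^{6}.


K_12 has 12!/(2^{6}·6!) = 10395 labelled perfect matchings.
For each such perfect matching H, let X_H = 1 if all 6 edges of H are present in G. Then P[X_H = 1] = p^{6} = (11/12)^{6} = 1771561/2985984.
By linearity of expectation: E[X] = Σ_H E[X_H] = 10395 · p^{6} = 10395 · 1771561/2985984 = 682050985/110592.
Numerically: E[X] ≈ 6167.3.

E[X] = 10395 · (11/12)^{6} = 682050985/110592 ≈ 6167.3.


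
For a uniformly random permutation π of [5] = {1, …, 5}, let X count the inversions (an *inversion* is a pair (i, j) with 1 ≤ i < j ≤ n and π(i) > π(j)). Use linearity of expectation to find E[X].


Write X = Σ X_I over the C(5, 2) = 10 pairs i < j, with X_I the indicator of one inversion.
There are 10 indicators.
For each fixed pair i < j, the values π(i) and π(j) are two distinct elements of {1, …, 5} in uniformly random order; by symmetry P[π(i) > π(j)] = 1/2.
By linearity: E[X] = 10 · (1/2) = C(5, 2) · (1/2) = 10/2 = 5 ≈ 5.00000.

E[X] = 5 = 5.00000.


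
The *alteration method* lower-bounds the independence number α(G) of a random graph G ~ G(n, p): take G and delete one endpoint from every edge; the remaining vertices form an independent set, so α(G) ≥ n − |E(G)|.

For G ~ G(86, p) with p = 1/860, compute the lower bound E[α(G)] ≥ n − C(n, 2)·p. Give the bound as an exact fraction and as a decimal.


E[|E(G)|] = C(86, 2)·p = 3655 · (1/860) = 17/4.
E[α(G)] ≥ n − E[|E(G)|] = 86 − 17/4 = 327/4.
Numerically: ≈ 81.75000.
(This is only a lower bound; the true E[α(G)] may be larger.)

E[α(G)] ≥ 327/4 ≈ 81.75000.


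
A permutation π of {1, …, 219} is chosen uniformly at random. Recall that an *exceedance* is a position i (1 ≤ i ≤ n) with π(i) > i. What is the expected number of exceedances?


Write X = Σ_{i=1}^{219} X_i, where X_i = 1_{π(i) > i}.
For each fixed i, π(i) is uniform over {1, …, 219} (marginal of a uniform permutation), so P[π(i) > i] = (n − i)/n. Summing: Σ_{i=1}^{219} (n − i)/n = (0 + 1 + … + 218)/219 = 219(219 − 1)/(2·219) = (219 − 1)/2.
Hence E[X] = Σ_{i=1}^{219} (219 − i)/219 = 109 ≈ 109.00000.

E[X] = 109 = 109.00000.


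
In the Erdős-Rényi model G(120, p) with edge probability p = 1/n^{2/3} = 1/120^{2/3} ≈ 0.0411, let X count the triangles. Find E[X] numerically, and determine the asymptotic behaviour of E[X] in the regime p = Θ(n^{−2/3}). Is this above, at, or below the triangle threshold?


Number of potential triangles: C(120, 3) = 280840.
Each occurs with probability p³ ≈ (0.0411)³ ≈ 6.944444e-05.
By linearity: E[X] = C(120, 3)·p³ ≈ 280840 · 6.944444e-05 ≈ 19.5028.
Since α = 2/3 < 1, p = c/n^{2/3} ≫ 1/n is above the triangle threshold p ~ 1/n. Asymptotically E[X] ~ (c³/6)·n^{3(1−α)} = (1³/6)·n^{1} → ∞; triangles are abundant w.h.p.

E[X] ≈ 19.5028; in regime p = Θ(1/n^{2/3}) E[X] diverges (above the triangle threshold p ~ 1/n).


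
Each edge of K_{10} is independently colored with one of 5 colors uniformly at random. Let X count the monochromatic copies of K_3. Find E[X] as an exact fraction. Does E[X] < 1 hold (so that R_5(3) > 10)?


E[X] = C(10, 3) · 5^{1 − 3} = 120 · 5^{−2} = 120/25.
As a reduced fraction: E[X] = 24/5 ≈ 4.800.
Is E[X] < 1? NO.
Since E[X] ≥ 1, the first-moment bound is inconclusive at n = 10; it does NOT by itself certify R_5(3) > 10.

E[X] = 24/5 ≈ 4.800; E[X] ≥ 1; first-moment method inconclusive here.


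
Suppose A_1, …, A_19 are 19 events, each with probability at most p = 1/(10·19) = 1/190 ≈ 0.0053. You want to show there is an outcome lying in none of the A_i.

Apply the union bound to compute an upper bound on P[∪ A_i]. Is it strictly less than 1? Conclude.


Union bound: P[∪_{i=1}^{19} A_i] ≤ Σ_i P[A_i] ≤ 19·p = 19·(1/190) = 1/10.
Numerically: 1/10 ≈ 0.1000.
Is 1/10 < 1? YES.
Since P[∪ A_i] ≤ 1/10 < 1, the complement has P[∩ A_i^c] ≥ 1 − 1/10 = 9/10 > 0, so some outcome avoids every A_i.

19·p = 1/10 ≈ 0.1000; existence CERTIFIED by the union bound.


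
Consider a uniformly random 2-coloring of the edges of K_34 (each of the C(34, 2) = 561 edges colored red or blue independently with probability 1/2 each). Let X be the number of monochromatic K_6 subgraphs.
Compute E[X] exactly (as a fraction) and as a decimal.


Let X = Σ_S X_S over the C(34, 6) = 1344904 subsets S of size 6, where X_S = 1 if the K_6 on S is monochromatic.
For a fixed S, the K_6 on S has C(6, 2) = 15 edges. P[all 15 edges red] = (1/2)^15, and likewise for blue, so P[monochromatic] = 2·(1/2)^15 = 2^{1 − 15} = 1/16384.
By linearity of expectation: E[X] = C(34, 6) · 2^{1 − 15} = 1344904 · 1/16384 = 168113/2048.
Numerically: E[X] ≈ 82.086.

E[X] = C(34,6)·2^(1−C(6,2)) = 168113/2048 ≈ 82.086.


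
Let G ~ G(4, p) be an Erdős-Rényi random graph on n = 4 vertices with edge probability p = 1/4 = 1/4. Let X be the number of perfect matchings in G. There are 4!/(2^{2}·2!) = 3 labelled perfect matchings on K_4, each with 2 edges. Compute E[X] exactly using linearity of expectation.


K_4 has 4!/(2^{2}·2!) = 3 labelled perfect matchings.
For each such perfect matching H, let X_H = 1 if all 2 edges of H are present in G. Then P[X_H = 1] = p^{2} = (1/4)^{2} = 1/16.
By linearity: E[X] = Σ_H E[X_H] = 3 · p^{2} = 3 · 1/16 = 3/16.
Numerically: E[X] ≈ 0.1875.

E[X] = 3 · (1/4)^{2} = 3/16 ≈ 0.1875.


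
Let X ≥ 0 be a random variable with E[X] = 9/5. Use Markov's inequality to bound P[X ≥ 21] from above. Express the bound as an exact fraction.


μ = E[X] = 9/5, a = 21.
Markov: P[X ≥ 21] ≤ μ/a = (9/5)/21 = 3/35.
Numerically: ≈ 0.08571.
(Since a = 21 > μ = 1.80000, the bound 3/35 is < 1 and informative.)

P[X ≥ 21] ≤ 3/35 ≈ 0.08571.


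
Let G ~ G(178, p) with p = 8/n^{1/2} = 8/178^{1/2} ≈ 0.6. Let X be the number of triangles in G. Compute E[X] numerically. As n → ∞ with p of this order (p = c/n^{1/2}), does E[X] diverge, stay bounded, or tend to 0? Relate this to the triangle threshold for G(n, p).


Number of potential triangles: C(178, 3) = 924176.
Each occurs with probability p³ ≈ (0.6)³ ≈ 2.15596e-01.
By linearity: E[X] = C(178, 3)·p³ ≈ 924176 · 2.15596e-01 ≈ 199248.309.
Since α = 1/2 < 1, p = c/n^{1/2} ≫ 1/n is above the triangle threshold p ~ 1/n. Asymptotically E[X] ~ (c³/6)·n^{3(1−α)} = (8³/6)·n^{1.5} → ∞; triangles are abundant w.h.p.

E[X] ≈ 199248.309; in regime p = Θ(1/n^{1/2}) E[X] diverges (above the triangle threshold p ~ 1/n).


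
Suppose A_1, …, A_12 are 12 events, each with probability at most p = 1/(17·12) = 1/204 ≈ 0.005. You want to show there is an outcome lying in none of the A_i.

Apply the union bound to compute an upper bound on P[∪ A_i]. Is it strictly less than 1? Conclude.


Union bound: P[∪_{i=1}^{12} A_i] ≤ Σ_i P[A_i] ≤ 12·p = 12·(1/204) = 1/17.
Numerically: 1/17 ≈ 0.059.
Is 1/17 < 1? YES.
Since P[∪ A_i] ≤ 1/17 < 1, the complement has P[∩ A_i^c] ≥ 1 − 1/17 = 16/17 > 0, so some outcome avoids every A_i.

12·p = 1/17 ≈ 0.059; existence CERTIFIED by the union bound.


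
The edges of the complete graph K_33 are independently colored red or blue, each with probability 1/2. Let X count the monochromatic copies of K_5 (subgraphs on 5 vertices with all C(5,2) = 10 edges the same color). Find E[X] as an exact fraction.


Let X = Σ_S X_S over the C(33, 5) = 237336 subsets S of size 5, where X_S = 1 if the K_5 on S is monochromatic.
For a fixed S, the K_5 on S has C(5, 2) = 10 edges. P[all 10 edges red] = (1/2)^10, and likewise for blue, so P[monochromatic] = 2·(1/2)^10 = 2^{1 − 10} = 1/512.
Summing: E[X] = C(33, 5) · 2^{1 − 10} = 237336 · 1/512 = 29667/64.
Numerically: E[X] ≈ 463.546875.

E[X] = C(33,5)·2^(1−C(5,2)) = 29667/64 ≈ 463.546875.


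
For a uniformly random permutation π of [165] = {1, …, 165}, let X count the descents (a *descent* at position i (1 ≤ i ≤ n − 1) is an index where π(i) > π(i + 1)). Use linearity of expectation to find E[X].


Write X = Σ X_I over i = 1, …, 164, with X_I the indicator of one descent.
There are 164 indicators.
For each fixed i, the pair (π(i), π(i+1)) is a uniformly random ordered pair of distinct values from {1, …, 165}; by symmetry P[π(i) > π(i+1)] = 1/2.
By linearity: E[X] = 164 · (1/2) = (165 − 1) · (1/2) = 82 ≈ 82.000.

E[X] = 82 = 82.000.


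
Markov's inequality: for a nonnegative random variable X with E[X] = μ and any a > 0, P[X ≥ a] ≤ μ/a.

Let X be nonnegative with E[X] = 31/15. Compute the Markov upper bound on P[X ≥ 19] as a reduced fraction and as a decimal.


μ = E[X] = 31/15, a = 19.
Markov: P[X ≥ 19] ≤ μ/a = (31/15)/19 = 31/285.
Numerically: ≈ 0.108772.
(Since a = 19 > μ = 2.066667, the bound 31/285 is < 1 and informative.)

P[X ≥ 19] ≤ 31/285 ≈ 0.108772.


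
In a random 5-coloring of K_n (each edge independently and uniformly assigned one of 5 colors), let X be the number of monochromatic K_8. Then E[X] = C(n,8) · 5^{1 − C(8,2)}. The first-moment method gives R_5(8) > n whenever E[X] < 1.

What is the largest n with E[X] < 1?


We need C(n, 8) · 5^{1 − 28} < 1, i.e. C(n, 8) < 5^{28 − 1} = 7450580596923828125.
Check values of n near the boundary:
  n = 860: C(860, 8) = 7182671140665308145; 7182671140665308145 < 7450580596923828125? YES
  n = 861: C(861, 8) = 7250034996615275865; 7250034996615275865 < 7450580596923828125? YES
  n = 862: C(862, 8) = 7317951015318931845; 7317951015318931845 < 7450580596923828125? YES
  n = 863: C(863, 8) = 7386423071602617757; 7386423071602617757 < 7450580596923828125? YES
  n = 864: C(864, 8) = 7455455062926006708; 7455455062926006708 < 7450580596923828125? NO
  n = 865: C(865, 8) = 7525050909487743060; 7525050909487743060 < 7450580596923828125? NO
The largest n with C(n, 8) < 7450580596923828125 is n = 863 (where E[X] = 7386423071602617757/7450580596923828125 ≈ 0.9914). Hence R_5(8) > 863, i.e. R_5(8) ≥ 864.

Largest n = 863; hence R_5(8) > 863.


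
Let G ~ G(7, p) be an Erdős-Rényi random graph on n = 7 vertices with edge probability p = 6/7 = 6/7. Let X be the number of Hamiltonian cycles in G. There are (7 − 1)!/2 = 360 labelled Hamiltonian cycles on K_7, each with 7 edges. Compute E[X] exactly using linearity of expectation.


K_7 has (7 − 1)!/2 = 360 labelled Hamiltonian cycles.
For each such Hamiltonian cycle H, let X_H = 1 if all 7 edges of H are present in G. Then P[X_H = 1] = p^{7} = (6/7)^{7} = 279936/823543.
By linearity: E[X] = Σ_H E[X_H] = 360 · p^{7} = 360 · 279936/823543 = 100776960/823543.
Numerically: E[X] ≈ 122.37.

E[X] = 360 · (6/7)^{7} = 100776960/823543 ≈ 122.37.


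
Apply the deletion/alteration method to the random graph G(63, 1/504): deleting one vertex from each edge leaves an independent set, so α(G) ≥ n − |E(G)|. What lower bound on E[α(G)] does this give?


E[|E(G)|] = C(63, 2)·p = 1953 · (1/504) = 31/8.
E[α(G)] ≥ n − E[|E(G)|] = 63 − 31/8 = 473/8.
Numerically: ≈ 59.12500.
(This is only a lower bound; the true E[α(G)] may be larger.)

E[α(G)] ≥ 473/8 ≈ 59.12500.


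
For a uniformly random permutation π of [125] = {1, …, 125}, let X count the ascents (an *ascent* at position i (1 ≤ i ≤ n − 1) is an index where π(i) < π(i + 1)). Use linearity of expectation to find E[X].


Write X = Σ X_I over i = 1, …, 124, with X_I the indicator of one ascent.
There are 124 indicators.
For each fixed i, the pair (π(i), π(i+1)) is a uniformly random ordered pair of distinct values from {1, …, 125}; by symmetry P[π(i) < π(i+1)] = 1/2.
By linearity: E[X] = 124 · (1/2) = (125 − 1) · (1/2) = 62 ≈ 62.00000.

E[X] = 62 = 62.00000.


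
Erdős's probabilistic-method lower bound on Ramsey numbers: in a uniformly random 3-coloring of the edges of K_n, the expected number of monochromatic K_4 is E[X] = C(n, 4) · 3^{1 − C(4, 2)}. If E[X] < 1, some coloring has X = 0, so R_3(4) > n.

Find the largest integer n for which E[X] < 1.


We need C(n, 4) · 3^{1 − 6} < 1, i.e. C(n, 4) < 3^{6 − 1} = 243.
Check values of n near the boundary:
  n = 7: C(7, 4) = 35; 35 < 243? YES
  n = 8: C(8, 4) = 70; 70 < 243? YES
  n = 9: C(9, 4) = 126; 126 < 243? YES
  n = 10: C(10, 4) = 210; 210 < 243? YES
  n = 11: C(11, 4) = 330; 330 < 243? NO
  n = 12: C(12, 4) = 495; 495 < 243? NO
  n = 13: C(13, 4) = 715; 715 < 243? NO
The largest n with C(n, 4) < 243 is n = 10 (where E[X] = 70/81 ≈ 0.864198). Hence R_3(4) > 10, i.e. R_3(4) ≥ 11.

Largest n = 10; hence R_3(4) > 10.


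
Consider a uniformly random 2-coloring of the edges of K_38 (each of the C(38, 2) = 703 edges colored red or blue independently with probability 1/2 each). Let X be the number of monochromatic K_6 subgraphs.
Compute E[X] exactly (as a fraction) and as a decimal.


Let X = Σ_S X_S over the C(38, 6) = 2760681 subsets S of size 6, where X_S = 1 if the K_6 on S is monochromatic.
For a fixed S, the K_6 on S has C(6, 2) = 15 edges. P[all 15 edges red] = (1/2)^15, and likewise for blue, so P[monochromatic] = 2·(1/2)^15 = 2^{1 − 15} = 1/16384.
Summing: E[X] = C(38, 6) · 2^{1 − 15} = 2760681 · 1/16384 = 2760681/16384.
Numerically: E[X] ≈ 168.4986.

E[X] = C(38,6)·2^(1−C(6,2)) = 2760681/16384 ≈ 168.4986.
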